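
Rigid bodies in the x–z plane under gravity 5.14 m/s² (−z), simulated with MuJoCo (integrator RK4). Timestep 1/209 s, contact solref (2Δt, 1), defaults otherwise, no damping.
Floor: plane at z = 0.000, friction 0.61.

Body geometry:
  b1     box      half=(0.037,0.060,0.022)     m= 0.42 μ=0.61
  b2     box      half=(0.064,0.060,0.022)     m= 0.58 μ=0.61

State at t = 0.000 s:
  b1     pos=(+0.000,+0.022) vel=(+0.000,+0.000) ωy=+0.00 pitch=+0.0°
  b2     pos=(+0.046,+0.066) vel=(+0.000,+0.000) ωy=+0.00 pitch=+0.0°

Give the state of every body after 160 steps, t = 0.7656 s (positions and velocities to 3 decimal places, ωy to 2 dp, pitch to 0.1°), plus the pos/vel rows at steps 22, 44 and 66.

State at t = 0.7656 s:
  b1     pos=(+0.000,+0.022) vel=(+0.000,+0.000) ωy=+0.00 pitch=+0.0°
  b2     pos=(+0.057,+0.056) vel=(+0.000,+0.000) ωy=-0.01 pitch=+37.3°

Key-timestep trajectory:
   step    t(s)  b1.x    b1.z    b1.vx   b1.vz   b2.x    b2.z    b2.vx   b2.vz 
     22  0.1053   +0.000  +0.022  +0.000  +0.000   +0.049  +0.065  +0.053  -0.030
     44  0.2105   +0.000  +0.022  +0.000  +0.000   +0.057  +0.057  +0.094  -0.129
     66  0.3158   +0.000  +0.022  +0.000  +0.000   +0.058  +0.057  -0.072  -0.046


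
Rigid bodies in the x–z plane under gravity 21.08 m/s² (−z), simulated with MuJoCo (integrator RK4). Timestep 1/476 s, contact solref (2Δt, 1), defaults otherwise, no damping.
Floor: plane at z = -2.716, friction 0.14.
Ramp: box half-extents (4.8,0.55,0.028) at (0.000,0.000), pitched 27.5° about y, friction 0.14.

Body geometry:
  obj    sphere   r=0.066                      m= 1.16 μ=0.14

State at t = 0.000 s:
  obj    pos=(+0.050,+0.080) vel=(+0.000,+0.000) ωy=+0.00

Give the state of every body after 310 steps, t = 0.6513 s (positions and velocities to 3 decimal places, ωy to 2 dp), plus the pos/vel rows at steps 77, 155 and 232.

State at t = 0.6513 s:
  obj    pos=(+1.389,-0.617) vel=(+4.108,-2.147) ωy=+64.52

Key-timestep trajectory:
   step    t(s)  obj.x    obj.z    obj.vx   obj.vz 
     77  0.1618   +0.133  +0.037  +1.023  -0.527
    155  0.3256   +0.385  -0.094  +2.056  -1.070
    232  0.4874   +0.800  -0.310  +3.076  -1.603


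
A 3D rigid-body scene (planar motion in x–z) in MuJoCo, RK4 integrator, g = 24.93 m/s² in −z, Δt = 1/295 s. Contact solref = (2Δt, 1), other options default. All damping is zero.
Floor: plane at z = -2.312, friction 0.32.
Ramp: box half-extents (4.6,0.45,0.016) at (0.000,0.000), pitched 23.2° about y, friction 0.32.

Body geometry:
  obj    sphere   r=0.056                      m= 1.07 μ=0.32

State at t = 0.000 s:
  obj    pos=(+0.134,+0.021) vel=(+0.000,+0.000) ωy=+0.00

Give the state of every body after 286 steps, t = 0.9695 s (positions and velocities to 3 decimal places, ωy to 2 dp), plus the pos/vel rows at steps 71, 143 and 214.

State at t = 0.9695 s:
  obj    pos=(+3.164,-1.278) vel=(+6.251,-2.679) ωy=+121.43

Key-timestep trajectory:
   step    t(s)  obj.x    obj.z    obj.vx   obj.vz 
     71  0.2407   +0.321  -0.059  +1.552  -0.665
    143  0.4847   +0.892  -0.304  +3.126  -1.340
    214  0.7254   +1.831  -0.706  +4.677  -2.005


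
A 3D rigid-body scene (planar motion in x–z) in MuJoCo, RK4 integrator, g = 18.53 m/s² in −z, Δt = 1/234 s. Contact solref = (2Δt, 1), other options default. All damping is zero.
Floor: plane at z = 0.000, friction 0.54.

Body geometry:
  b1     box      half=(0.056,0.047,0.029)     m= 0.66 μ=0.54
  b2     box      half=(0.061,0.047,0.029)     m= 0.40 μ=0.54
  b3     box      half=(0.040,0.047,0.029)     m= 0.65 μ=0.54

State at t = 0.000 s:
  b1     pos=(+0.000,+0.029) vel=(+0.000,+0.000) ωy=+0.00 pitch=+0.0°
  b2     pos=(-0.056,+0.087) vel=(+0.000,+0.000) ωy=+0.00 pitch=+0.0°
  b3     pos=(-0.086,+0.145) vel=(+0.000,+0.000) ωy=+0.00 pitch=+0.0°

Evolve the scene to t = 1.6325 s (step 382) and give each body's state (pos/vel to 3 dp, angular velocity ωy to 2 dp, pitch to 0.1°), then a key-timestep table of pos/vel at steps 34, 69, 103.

State at t = 1.6325 s:
  b1     pos=(+0.000,+0.029) vel=(+0.000,+0.000) ωy=+0.00 pitch=+0.0°
  b2     pos=(-0.171,+0.061) vel=(+0.000,+0.000) ωy=-0.01 pitch=-140.6°
  b3     pos=(-0.253,+0.029) vel=(+0.000,+0.000) ωy=+0.00 pitch=+180.0°

Key-timestep trajectory:
   step    t(s)  b1.x    b1.z    b1.vx   b1.vz   b2.x    b2.z    b2.vx   b2.vz   b3.x    b3.z    b3.vx   b3.vz 
     34  0.1453   +0.000  +0.029  +0.000  +0.000   -0.075  +0.080  -0.289  -0.269   -0.137  +0.103  -0.627  -1.002
     69  0.2949   +0.000  +0.029  +0.000  +0.000   -0.132  +0.067  -0.221  +0.028   -0.221  +0.048  -0.454  -0.099
    103  0.4402   +0.000  +0.029  +0.000  +0.000   -0.163  +0.064  -0.331  -0.095   -0.252  +0.029  +0.000  +0.000


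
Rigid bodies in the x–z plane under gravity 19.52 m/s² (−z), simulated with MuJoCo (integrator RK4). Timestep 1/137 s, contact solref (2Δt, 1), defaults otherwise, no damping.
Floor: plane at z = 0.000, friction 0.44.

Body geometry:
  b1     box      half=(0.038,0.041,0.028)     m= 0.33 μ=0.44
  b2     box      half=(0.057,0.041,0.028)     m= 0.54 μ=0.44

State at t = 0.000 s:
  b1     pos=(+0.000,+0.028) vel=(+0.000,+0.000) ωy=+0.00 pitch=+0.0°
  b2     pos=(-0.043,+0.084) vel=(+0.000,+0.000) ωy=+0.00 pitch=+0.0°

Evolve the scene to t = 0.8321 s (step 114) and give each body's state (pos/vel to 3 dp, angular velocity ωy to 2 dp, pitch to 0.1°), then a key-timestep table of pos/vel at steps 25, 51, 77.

State at t = 0.8321 s:
  b1     pos=(+0.000,+0.028) vel=(+0.000,+0.000) ωy=+0.00 pitch=+0.0°
  b2     pos=(-0.189,+0.028) vel=(+0.000,+0.000) ωy=+0.00 pitch=+180.0°

Key-timestep trajectory:
   step    t(s)  b1.x    b1.z    b1.vx   b1.vz   b2.x    b2.z    b2.vx   b2.vz 
     25  0.1825   +0.000  +0.028  +0.000  +0.000   -0.073  +0.060  -0.399  +0.042
     51  0.3723   +0.000  +0.028  +0.000  +0.000   -0.125  +0.063  -0.083  +0.005
     77  0.5620   +0.000  +0.028  +0.000  +0.000   -0.156  +0.057  -0.410  -0.208


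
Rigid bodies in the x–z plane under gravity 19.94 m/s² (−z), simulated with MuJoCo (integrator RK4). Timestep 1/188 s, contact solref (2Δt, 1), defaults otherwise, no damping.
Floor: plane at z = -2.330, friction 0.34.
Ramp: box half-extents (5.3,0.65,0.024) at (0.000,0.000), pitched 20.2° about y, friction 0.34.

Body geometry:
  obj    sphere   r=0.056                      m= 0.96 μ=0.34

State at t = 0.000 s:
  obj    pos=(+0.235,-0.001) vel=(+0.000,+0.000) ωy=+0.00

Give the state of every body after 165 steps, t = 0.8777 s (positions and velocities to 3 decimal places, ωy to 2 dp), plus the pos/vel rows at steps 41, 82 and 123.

State at t = 0.8777 s:
  obj    pos=(+2.013,-0.655) vel=(+4.051,-1.490) ωy=+77.06

Key-timestep trajectory:
   step    t(s)  obj.x    obj.z    obj.vx   obj.vz 
     41  0.2181   +0.345  -0.042  +1.007  -0.370
     82  0.4362   +0.674  -0.163  +2.013  -0.741
    123  0.6543   +1.223  -0.365  +3.020  -1.111


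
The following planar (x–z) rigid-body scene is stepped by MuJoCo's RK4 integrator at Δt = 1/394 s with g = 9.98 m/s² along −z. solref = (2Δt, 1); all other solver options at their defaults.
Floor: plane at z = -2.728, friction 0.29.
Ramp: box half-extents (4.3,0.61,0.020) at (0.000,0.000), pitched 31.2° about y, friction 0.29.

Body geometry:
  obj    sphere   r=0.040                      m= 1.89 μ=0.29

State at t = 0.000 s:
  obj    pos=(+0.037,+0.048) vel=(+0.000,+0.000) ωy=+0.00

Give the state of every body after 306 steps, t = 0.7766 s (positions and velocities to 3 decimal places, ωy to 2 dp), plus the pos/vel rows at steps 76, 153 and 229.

State at t = 0.7766 s:
  obj    pos=(+0.990,-0.529) vel=(+2.453,-1.486) ωy=+71.69

Key-timestep trajectory:
   step    t(s)  obj.x    obj.z    obj.vx   obj.vz 
     76  0.1929   +0.096  +0.012  +0.609  -0.369
    153  0.3883   +0.275  -0.096  +1.227  -0.743
    229  0.5812   +0.571  -0.275  +1.836  -1.112


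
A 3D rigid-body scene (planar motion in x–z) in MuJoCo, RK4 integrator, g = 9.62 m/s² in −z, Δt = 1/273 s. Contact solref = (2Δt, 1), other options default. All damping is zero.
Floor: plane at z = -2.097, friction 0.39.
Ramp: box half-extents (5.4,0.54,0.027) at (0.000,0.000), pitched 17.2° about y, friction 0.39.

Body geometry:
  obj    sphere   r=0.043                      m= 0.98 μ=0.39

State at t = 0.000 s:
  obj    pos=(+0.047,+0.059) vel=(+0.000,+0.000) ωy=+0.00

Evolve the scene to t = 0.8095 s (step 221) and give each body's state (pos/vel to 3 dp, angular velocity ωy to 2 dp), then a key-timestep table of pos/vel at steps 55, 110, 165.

State at t = 0.8095 s:
  obj    pos=(+0.683,-0.138) vel=(+1.571,-0.486) ωy=+38.25

Key-timestep trajectory:
   step    t(s)  obj.x    obj.z    obj.vx   obj.vz 
     55  0.2015   +0.086  +0.047  +0.391  -0.121
    110  0.4029   +0.205  +0.010  +0.782  -0.242
    165  0.6044   +0.402  -0.051  +1.173  -0.363


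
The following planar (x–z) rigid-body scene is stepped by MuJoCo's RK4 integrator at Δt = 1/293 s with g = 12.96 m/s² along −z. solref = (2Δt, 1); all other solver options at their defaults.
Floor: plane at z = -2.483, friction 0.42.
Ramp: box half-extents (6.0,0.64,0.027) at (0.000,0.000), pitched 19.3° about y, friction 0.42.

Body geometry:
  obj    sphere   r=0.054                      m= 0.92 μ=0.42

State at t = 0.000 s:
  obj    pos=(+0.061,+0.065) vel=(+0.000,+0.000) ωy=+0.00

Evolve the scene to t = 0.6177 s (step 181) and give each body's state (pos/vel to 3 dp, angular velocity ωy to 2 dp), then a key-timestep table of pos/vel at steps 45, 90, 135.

State at t = 0.6177 s:
  obj    pos=(+0.612,-0.128) vel=(+1.784,-0.625) ωy=+34.99

Key-timestep trajectory:
   step    t(s)  obj.x    obj.z    obj.vx   obj.vz 
     45  0.1536   +0.095  +0.053  +0.444  -0.155
     90  0.3072   +0.197  +0.017  +0.887  -0.311
    135  0.4608   +0.367  -0.043  +1.331  -0.466


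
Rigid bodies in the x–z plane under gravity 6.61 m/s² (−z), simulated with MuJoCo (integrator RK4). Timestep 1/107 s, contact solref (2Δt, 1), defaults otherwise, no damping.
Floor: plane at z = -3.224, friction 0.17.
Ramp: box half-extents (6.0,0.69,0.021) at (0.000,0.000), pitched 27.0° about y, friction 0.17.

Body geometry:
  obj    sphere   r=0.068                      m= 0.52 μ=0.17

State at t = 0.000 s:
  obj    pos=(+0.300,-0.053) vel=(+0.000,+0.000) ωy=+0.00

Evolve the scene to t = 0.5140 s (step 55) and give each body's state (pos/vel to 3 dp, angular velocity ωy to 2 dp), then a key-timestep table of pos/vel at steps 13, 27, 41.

State at t = 0.5140 s:
  obj    pos=(+0.553,-0.182) vel=(+0.982,-0.500) ωy=+16.19

Key-timestep trajectory:
   step    t(s)  obj.x    obj.z    obj.vx   obj.vz 
     13  0.1215   +0.314  -0.060  +0.232  -0.118
     27  0.2523   +0.361  -0.084  +0.482  -0.246
     41  0.3832   +0.440  -0.124  +0.732  -0.373


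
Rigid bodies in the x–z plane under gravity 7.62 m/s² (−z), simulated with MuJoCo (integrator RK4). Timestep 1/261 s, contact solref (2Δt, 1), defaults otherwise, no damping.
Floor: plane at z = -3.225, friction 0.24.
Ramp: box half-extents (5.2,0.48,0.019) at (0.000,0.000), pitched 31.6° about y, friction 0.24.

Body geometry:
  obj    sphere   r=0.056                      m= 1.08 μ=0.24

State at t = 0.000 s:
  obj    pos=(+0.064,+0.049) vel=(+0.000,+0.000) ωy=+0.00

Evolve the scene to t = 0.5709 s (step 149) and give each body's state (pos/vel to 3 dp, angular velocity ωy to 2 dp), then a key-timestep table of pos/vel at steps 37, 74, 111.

State at t = 0.5709 s:
  obj    pos=(+0.460,-0.195) vel=(+1.387,-0.853) ωy=+29.06

Key-timestep trajectory:
   step    t(s)  obj.x    obj.z    obj.vx   obj.vz 
     37  0.1418   +0.088  +0.034  +0.345  -0.212
     74  0.2835   +0.162  -0.011  +0.689  -0.424
    111  0.4253   +0.284  -0.086  +1.033  -0.636


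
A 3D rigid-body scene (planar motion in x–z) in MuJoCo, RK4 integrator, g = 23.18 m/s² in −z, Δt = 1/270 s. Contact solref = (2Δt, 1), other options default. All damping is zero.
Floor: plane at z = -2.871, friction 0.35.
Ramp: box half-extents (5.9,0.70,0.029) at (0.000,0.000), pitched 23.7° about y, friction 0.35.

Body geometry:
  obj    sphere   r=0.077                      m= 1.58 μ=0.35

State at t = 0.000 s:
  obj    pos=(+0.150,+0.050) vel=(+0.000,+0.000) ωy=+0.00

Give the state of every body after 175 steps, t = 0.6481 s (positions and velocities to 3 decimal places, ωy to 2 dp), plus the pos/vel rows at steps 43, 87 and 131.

State at t = 0.6481 s:
  obj    pos=(+1.430,-0.512) vel=(+3.950,-1.734) ωy=+56.01

Key-timestep trajectory:
   step    t(s)  obj.x    obj.z    obj.vx   obj.vz 
     43  0.1593   +0.227  +0.016  +0.971  -0.426
     87  0.3222   +0.466  -0.089  +1.964  -0.862
    131  0.4852   +0.867  -0.265  +2.957  -1.298


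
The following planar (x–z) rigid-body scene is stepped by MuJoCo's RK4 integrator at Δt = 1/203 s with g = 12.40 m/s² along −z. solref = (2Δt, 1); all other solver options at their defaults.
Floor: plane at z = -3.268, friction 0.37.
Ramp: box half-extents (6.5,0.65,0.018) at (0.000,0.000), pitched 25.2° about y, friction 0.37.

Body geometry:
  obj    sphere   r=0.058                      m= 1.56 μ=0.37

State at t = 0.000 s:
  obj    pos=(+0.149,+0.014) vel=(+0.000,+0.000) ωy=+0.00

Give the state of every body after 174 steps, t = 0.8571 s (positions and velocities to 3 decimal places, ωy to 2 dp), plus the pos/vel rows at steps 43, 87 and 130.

State at t = 0.8571 s:
  obj    pos=(+1.403,-0.576) vel=(+2.925,-1.376) ωy=+55.72

Key-timestep trajectory:
   step    t(s)  obj.x    obj.z    obj.vx   obj.vz 
     43  0.2118   +0.226  -0.022  +0.723  -0.340
     87  0.4286   +0.462  -0.134  +1.463  -0.688
    130  0.6404   +0.849  -0.315  +2.185  -1.028


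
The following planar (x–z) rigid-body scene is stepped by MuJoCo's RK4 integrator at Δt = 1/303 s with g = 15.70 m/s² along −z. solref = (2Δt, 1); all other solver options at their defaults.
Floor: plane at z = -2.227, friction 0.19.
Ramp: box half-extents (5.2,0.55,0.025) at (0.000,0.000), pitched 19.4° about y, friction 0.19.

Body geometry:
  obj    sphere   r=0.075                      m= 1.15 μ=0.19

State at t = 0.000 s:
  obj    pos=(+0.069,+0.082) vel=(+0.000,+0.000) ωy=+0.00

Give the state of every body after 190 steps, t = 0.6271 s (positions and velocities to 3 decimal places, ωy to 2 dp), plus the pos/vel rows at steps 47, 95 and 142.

State at t = 0.6271 s:
  obj    pos=(+0.760,-0.162) vel=(+2.203,-0.776) ωy=+31.14

Key-timestep trajectory:
   step    t(s)  obj.x    obj.z    obj.vx   obj.vz 
     47  0.1551   +0.111  +0.067  +0.545  -0.192
     95  0.3135   +0.242  +0.021  +1.102  -0.388
    142  0.4686   +0.455  -0.054  +1.647  -0.580


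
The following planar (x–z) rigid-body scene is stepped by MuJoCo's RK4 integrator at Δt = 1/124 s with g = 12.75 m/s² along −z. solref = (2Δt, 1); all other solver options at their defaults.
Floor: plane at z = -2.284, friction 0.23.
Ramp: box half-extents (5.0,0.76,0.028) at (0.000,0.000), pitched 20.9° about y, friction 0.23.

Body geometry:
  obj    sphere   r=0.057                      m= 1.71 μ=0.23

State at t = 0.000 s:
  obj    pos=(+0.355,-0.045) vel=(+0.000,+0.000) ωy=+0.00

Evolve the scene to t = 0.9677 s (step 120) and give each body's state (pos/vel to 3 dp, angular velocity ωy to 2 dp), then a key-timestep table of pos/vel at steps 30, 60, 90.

State at t = 0.9677 s:
  obj    pos=(+1.776,-0.587) vel=(+2.937,-1.122) ωy=+55.14

Key-timestep trajectory:
   step    t(s)  obj.x    obj.z    obj.vx   obj.vz 
     30  0.2419   +0.444  -0.079  +0.734  -0.280
     60  0.4839   +0.711  -0.180  +1.469  -0.561
     90  0.7258   +1.155  -0.350  +2.203  -0.841


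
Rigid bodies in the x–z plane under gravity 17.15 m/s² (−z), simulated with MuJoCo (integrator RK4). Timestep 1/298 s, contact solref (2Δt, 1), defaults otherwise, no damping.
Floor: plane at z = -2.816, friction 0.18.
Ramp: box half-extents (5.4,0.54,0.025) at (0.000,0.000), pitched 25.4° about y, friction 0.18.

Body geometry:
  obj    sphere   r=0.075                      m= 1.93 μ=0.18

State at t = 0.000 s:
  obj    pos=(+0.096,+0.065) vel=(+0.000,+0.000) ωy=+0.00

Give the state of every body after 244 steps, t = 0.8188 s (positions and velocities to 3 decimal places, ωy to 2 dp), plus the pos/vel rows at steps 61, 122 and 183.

State at t = 0.8188 s:
  obj    pos=(+1.687,-0.691) vel=(+3.887,-1.846) ωy=+57.35

Key-timestep trajectory:
   step    t(s)  obj.x    obj.z    obj.vx   obj.vz 
     61  0.2047   +0.196  +0.018  +0.972  -0.462
    122  0.4094   +0.494  -0.124  +1.944  -0.923
    183  0.6141   +0.991  -0.360  +2.915  -1.384


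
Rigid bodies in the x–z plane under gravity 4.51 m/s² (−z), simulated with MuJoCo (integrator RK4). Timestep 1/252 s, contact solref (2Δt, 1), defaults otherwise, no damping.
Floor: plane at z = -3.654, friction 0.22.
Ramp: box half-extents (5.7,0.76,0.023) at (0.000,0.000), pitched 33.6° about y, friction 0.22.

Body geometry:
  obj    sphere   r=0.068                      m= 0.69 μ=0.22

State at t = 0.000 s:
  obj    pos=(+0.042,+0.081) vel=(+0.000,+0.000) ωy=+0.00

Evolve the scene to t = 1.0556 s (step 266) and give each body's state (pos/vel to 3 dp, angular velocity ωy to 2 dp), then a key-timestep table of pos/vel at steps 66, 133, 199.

State at t = 1.0556 s:
  obj    pos=(+0.870,-0.468) vel=(+1.567,-1.041) ωy=+27.67

Key-timestep trajectory:
   step    t(s)  obj.x    obj.z    obj.vx   obj.vz 
     66  0.2619   +0.093  +0.047  +0.389  -0.258
    133  0.5278   +0.249  -0.056  +0.784  -0.521
    199  0.7897   +0.505  -0.226  +1.173  -0.779


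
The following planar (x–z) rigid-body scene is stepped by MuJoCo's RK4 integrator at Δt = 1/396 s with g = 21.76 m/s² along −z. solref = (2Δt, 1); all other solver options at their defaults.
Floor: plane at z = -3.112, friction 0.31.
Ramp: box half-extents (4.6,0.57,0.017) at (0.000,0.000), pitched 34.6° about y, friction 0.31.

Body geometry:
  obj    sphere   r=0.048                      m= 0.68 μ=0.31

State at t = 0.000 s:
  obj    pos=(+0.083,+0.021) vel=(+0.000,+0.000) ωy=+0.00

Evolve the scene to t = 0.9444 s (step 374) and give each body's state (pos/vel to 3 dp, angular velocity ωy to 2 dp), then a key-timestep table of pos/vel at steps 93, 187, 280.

State at t = 0.9444 s:
  obj    pos=(+3.324,-2.214) vel=(+6.861,-4.733) ωy=+173.63

Key-timestep trajectory:
   step    t(s)  obj.x    obj.z    obj.vx   obj.vz 
     93  0.2348   +0.284  -0.117  +1.706  -1.177
    187  0.4722   +0.893  -0.537  +3.431  -2.367
    280  0.7071   +1.900  -1.231  +5.137  -3.544


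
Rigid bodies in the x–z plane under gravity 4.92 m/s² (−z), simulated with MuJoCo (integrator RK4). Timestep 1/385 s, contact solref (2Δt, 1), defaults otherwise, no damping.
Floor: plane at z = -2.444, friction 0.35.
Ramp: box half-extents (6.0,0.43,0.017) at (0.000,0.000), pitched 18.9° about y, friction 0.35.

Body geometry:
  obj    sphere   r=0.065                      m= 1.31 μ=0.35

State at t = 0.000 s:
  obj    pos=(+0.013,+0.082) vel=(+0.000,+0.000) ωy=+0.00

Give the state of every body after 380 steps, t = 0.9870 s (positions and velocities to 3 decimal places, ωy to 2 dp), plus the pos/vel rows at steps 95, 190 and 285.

State at t = 0.9870 s:
  obj    pos=(+0.538,-0.097) vel=(+1.063,-0.364) ωy=+17.28

Key-timestep trajectory:
   step    t(s)  obj.x    obj.z    obj.vx   obj.vz 
     95  0.2468   +0.046  +0.071  +0.266  -0.091
    190  0.4935   +0.144  +0.037  +0.532  -0.182
    285  0.7403   +0.308  -0.019  +0.797  -0.273


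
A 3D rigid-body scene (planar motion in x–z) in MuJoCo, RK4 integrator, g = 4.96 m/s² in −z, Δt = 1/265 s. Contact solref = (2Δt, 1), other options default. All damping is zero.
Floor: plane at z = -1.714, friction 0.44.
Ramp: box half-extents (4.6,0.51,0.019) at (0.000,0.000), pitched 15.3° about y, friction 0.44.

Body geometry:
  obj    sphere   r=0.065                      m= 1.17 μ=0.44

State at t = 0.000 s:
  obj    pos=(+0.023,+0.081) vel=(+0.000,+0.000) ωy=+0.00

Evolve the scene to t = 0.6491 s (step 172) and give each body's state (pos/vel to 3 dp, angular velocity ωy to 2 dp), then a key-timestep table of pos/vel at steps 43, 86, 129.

State at t = 0.6491 s:
  obj    pos=(+0.213,+0.029) vel=(+0.585,-0.160) ωy=+9.33

Key-timestep trajectory:
   step    t(s)  obj.x    obj.z    obj.vx   obj.vz 
     43  0.1623   +0.035  +0.078  +0.146  -0.040
     86  0.3245   +0.070  +0.068  +0.293  -0.080
    129  0.4868   +0.130  +0.052  +0.439  -0.120


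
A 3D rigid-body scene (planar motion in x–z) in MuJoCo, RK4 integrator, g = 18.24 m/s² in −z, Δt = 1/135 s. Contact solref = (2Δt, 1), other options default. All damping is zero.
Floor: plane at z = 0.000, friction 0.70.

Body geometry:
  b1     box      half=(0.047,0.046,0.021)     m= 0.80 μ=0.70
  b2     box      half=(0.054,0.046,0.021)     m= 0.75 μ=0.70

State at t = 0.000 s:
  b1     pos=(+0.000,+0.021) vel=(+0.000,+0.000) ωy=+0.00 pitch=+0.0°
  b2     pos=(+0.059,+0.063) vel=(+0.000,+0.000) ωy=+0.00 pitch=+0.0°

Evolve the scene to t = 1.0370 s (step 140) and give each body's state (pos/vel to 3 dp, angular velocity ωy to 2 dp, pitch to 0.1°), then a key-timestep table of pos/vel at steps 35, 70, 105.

State at t = 1.0370 s:
  b1     pos=(-0.001,+0.021) vel=(-0.001,+0.000) ωy=+0.00 pitch=+0.0°
  b2     pos=(+0.069,+0.050) vel=(+0.001,-0.001) ωy=-0.03 pitch=+39.1°

Key-timestep trajectory:
   step    t(s)  b1.x    b1.z    b1.vx   b1.vz   b2.x    b2.z    b2.vx   b2.vz 
     35  0.2593   +0.000  +0.021  -0.001  +0.000   +0.069  +0.051  +0.002  +0.000
     70  0.5185   +0.000  +0.021  -0.001  +0.000   +0.069  +0.051  +0.001  -0.001
    105  0.7778   -0.001  +0.021  -0.001  +0.000   +0.069  +0.050  +0.001  -0.001


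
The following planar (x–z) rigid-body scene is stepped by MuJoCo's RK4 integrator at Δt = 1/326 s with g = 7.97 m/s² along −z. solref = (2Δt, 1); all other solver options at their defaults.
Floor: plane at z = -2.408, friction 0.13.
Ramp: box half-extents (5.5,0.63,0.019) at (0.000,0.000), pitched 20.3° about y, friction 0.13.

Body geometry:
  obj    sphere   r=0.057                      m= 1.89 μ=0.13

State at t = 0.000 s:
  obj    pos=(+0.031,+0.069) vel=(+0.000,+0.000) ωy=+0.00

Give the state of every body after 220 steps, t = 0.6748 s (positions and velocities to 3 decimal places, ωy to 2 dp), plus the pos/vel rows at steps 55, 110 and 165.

State at t = 0.6748 s:
  obj    pos=(+0.453,-0.087) vel=(+1.250,-0.462) ωy=+23.38

Key-timestep trajectory:
   step    t(s)  obj.x    obj.z    obj.vx   obj.vz 
     55  0.1687   +0.058  +0.060  +0.313  -0.116
    110  0.3374   +0.137  +0.030  +0.625  -0.231
    165  0.5061   +0.268  -0.018  +0.938  -0.347


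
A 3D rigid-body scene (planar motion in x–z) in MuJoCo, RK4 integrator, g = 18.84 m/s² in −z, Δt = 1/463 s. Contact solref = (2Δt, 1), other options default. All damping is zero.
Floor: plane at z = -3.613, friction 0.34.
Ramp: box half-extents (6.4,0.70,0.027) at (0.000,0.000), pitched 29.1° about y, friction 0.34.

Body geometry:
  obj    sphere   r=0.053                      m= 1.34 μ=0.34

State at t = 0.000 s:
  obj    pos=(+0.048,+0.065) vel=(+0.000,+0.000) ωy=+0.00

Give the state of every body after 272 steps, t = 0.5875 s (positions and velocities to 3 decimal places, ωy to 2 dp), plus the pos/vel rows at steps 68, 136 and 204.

State at t = 0.5875 s:
  obj    pos=(+1.035,-0.484) vel=(+3.360,-1.870) ωy=+72.54

Key-timestep trajectory:
   step    t(s)  obj.x    obj.z    obj.vx   obj.vz 
     68  0.1469   +0.110  +0.031  +0.840  -0.468
    136  0.2937   +0.295  -0.072  +1.680  -0.935
    204  0.4406   +0.603  -0.244  +2.520  -1.402


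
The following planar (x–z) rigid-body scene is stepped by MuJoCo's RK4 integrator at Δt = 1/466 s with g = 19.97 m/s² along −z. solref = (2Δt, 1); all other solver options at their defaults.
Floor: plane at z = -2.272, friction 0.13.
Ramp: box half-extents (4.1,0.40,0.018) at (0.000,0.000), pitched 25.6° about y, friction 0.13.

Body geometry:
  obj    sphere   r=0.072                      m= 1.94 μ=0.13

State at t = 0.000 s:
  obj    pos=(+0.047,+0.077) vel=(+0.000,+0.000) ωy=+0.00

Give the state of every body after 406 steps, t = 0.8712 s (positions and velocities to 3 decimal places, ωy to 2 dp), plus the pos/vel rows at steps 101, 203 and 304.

State at t = 0.8712 s:
  obj    pos=(+2.201,-0.955) vel=(+4.943,-2.366) ωy=+70.74

Key-timestep trajectory:
   step    t(s)  obj.x    obj.z    obj.vx   obj.vz 
    101  0.2167   +0.181  +0.013  +1.233  -0.584
    203  0.4356   +0.586  -0.181  +2.473  -1.182
    304  0.6524   +1.255  -0.502  +3.700  -1.777


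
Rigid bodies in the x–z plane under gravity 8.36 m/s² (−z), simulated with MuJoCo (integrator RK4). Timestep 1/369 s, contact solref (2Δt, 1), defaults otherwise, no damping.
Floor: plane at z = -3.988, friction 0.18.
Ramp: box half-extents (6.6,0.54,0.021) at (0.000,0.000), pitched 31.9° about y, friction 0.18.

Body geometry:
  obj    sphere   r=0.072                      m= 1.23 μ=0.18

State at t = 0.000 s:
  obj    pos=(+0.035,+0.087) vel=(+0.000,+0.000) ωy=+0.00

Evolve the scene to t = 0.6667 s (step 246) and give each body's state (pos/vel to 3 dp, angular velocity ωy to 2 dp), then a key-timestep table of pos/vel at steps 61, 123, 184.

State at t = 0.6667 s:
  obj    pos=(+0.632,-0.284) vel=(+1.786,-1.112) ωy=+29.21

Key-timestep trajectory:
   step    t(s)  obj.x    obj.z    obj.vx   obj.vz 
     61  0.1653   +0.073  +0.064  +0.448  -0.278
    123  0.3333   +0.186  -0.006  +0.895  -0.558
    184  0.4986   +0.370  -0.121  +1.336  -0.833


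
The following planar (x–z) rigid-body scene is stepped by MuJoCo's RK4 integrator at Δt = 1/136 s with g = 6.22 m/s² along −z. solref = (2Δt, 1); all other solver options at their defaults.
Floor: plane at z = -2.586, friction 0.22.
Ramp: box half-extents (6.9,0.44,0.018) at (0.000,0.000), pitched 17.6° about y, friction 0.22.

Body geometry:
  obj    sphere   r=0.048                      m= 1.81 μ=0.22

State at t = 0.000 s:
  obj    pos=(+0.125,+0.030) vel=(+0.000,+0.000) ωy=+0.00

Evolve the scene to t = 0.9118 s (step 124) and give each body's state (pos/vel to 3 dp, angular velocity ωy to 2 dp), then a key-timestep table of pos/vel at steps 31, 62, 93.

State at t = 0.9118 s:
  obj    pos=(+0.657,-0.139) vel=(+1.168,-0.370) ωy=+25.51

Key-timestep trajectory:
   step    t(s)  obj.x    obj.z    obj.vx   obj.vz 
     31  0.2279   +0.158  +0.019  +0.292  -0.093
     62  0.4559   +0.258  -0.013  +0.584  -0.185
     93  0.6838   +0.424  -0.065  +0.876  -0.278


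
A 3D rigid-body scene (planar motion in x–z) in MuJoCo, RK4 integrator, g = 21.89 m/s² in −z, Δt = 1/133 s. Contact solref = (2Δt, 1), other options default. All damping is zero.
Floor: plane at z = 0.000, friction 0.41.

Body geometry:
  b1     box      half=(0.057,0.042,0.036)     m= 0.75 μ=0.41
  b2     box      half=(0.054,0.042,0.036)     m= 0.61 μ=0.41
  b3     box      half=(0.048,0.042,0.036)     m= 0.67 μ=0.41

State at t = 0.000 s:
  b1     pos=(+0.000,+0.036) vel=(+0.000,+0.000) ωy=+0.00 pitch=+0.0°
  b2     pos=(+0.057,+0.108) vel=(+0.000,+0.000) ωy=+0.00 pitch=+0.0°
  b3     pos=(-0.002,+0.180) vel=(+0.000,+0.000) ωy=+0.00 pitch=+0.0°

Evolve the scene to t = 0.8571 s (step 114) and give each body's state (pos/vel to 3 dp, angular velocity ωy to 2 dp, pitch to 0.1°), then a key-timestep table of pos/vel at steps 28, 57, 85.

State at t = 0.8571 s:
  b1     pos=(+0.000,+0.036) vel=(+0.000,+0.000) ωy=+0.00 pitch=+0.0°
  b2     pos=(+0.112,+0.054) vel=(+0.001,+0.002) ωy=+0.02 pitch=+90.0°
  b3     pos=(-0.139,+0.036) vel=(+0.000,+0.000) ωy=+0.00 pitch=+180.0°

Key-timestep trajectory:
   step    t(s)  b1.x    b1.z    b1.vx   b1.vz   b2.x    b2.z    b2.vx   b2.vz   b3.x    b3.z    b3.vx   b3.vz 
     28  0.2105   +0.000  +0.036  +0.001  -0.001   +0.058  +0.108  +0.007  +0.000   -0.057  +0.115  -0.689  +0.044
     57  0.4286   +0.000  +0.036  -0.001  +0.000   +0.074  +0.104  +0.264  -0.116   -0.139  +0.036  -0.003  +0.005
     85  0.6391   +0.000  +0.036  +0.000  +0.000   +0.127  +0.061  -0.146  -0.047   -0.139  +0.036  +0.000  +0.000


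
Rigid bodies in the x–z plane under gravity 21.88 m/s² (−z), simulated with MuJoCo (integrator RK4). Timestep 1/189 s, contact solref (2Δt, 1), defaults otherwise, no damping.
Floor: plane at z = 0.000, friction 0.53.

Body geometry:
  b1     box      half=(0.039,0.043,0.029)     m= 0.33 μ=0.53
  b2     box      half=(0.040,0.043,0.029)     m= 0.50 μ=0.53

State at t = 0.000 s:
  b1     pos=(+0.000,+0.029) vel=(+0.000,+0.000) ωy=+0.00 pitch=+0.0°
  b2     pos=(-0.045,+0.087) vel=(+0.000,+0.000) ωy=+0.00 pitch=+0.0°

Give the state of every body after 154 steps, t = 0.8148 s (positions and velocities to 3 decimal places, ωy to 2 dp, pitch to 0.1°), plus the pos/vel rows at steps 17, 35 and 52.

State at t = 0.8148 s:
  b1     pos=(+0.000,+0.029) vel=(+0.000,+0.000) ωy=+0.00 pitch=+0.0°
  b2     pos=(-0.083,+0.040) vel=(+0.000,+0.000) ωy=+0.00 pitch=-90.0°

Key-timestep trajectory:
   step    t(s)  b1.x    b1.z    b1.vx   b1.vz   b2.x    b2.z    b2.vx   b2.vz 
     17  0.0899   +0.000  +0.029  +0.001  +0.000   -0.056  +0.082  -0.276  -0.167
     35  0.1852   +0.000  +0.029  +0.000  +0.000   -0.088  +0.041  -0.122  +0.202
     52  0.2751   +0.000  +0.029  +0.000  +0.000   -0.081  +0.040  -0.024  +0.046


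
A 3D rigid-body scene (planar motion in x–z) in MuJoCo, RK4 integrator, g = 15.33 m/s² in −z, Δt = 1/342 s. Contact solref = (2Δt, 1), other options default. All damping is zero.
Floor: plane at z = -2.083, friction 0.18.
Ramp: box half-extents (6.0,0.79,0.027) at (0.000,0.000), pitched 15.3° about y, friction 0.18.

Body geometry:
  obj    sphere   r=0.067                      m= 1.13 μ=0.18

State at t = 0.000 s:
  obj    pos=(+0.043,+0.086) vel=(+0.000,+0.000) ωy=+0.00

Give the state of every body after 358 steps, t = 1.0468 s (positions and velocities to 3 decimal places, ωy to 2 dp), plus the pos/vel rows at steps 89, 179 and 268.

State at t = 1.0468 s:
  obj    pos=(+1.570,-0.332) vel=(+2.917,-0.798) ωy=+45.14

Key-timestep trajectory:
   step    t(s)  obj.x    obj.z    obj.vx   obj.vz 
     89  0.2602   +0.137  +0.060  +0.725  -0.198
    179  0.5234   +0.425  -0.019  +1.459  -0.399
    268  0.7836   +0.899  -0.148  +2.184  -0.597


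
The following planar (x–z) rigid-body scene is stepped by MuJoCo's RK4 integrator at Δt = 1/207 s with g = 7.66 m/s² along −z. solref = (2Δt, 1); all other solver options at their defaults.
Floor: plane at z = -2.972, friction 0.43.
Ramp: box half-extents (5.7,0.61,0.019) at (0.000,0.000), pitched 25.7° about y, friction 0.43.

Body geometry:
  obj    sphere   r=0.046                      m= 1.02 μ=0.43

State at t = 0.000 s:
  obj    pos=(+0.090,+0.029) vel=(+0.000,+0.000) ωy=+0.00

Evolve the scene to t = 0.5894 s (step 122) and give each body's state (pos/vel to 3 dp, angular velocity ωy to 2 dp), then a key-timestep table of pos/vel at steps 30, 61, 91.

State at t = 0.5894 s:
  obj    pos=(+0.461,-0.150) vel=(+1.260,-0.606) ωy=+30.39

Key-timestep trajectory:
   step    t(s)  obj.x    obj.z    obj.vx   obj.vz 
     30  0.1449   +0.112  +0.018  +0.310  -0.149
     61  0.2947   +0.183  -0.016  +0.630  -0.303
     91  0.4396   +0.297  -0.071  +0.940  -0.452


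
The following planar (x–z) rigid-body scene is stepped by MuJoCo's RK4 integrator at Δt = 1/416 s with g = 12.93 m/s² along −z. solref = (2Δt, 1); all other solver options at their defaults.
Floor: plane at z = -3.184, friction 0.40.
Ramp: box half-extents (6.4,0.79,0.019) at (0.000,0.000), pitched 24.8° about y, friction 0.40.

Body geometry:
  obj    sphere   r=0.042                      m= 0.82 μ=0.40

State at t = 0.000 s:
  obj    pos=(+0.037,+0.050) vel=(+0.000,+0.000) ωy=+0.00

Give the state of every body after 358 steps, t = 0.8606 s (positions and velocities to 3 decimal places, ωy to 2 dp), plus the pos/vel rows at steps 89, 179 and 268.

State at t = 0.8606 s:
  obj    pos=(+1.339,-0.552) vel=(+3.026,-1.398) ωy=+79.37

Key-timestep trajectory:
   step    t(s)  obj.x    obj.z    obj.vx   obj.vz 
     89  0.2139   +0.118  +0.013  +0.752  -0.348
    179  0.4303   +0.363  -0.100  +1.513  -0.699
    268  0.6442   +0.767  -0.287  +2.266  -1.047


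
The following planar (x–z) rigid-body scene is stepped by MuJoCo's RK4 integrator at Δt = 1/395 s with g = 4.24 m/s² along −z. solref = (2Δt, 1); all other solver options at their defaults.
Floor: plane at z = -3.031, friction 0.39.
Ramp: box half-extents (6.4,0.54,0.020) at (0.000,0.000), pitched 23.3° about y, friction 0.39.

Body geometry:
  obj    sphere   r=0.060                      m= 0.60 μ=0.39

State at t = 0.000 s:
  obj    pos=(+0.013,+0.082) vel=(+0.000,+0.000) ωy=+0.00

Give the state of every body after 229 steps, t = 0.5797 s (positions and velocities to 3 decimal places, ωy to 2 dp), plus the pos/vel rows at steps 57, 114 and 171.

State at t = 0.5797 s:
  obj    pos=(+0.198,+0.002) vel=(+0.638,-0.275) ωy=+11.57

Key-timestep trajectory:
   step    t(s)  obj.x    obj.z    obj.vx   obj.vz 
     57  0.1443   +0.024  +0.077  +0.159  -0.068
    114  0.2886   +0.059  +0.062  +0.318  -0.137
    171  0.4329   +0.116  +0.037  +0.476  -0.205


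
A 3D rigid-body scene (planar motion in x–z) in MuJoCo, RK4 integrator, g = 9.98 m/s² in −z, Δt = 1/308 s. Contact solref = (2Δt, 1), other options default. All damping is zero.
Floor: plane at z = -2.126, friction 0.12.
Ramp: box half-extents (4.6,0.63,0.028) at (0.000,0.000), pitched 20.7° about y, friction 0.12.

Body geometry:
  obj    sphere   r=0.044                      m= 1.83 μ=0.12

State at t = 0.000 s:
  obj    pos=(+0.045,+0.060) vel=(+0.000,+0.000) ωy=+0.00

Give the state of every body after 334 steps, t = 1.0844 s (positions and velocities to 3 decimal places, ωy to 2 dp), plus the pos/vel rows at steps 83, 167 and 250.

State at t = 1.0844 s:
  obj    pos=(+1.431,-0.464) vel=(+2.556,-0.966) ωy=+62.09

Key-timestep trajectory:
   step    t(s)  obj.x    obj.z    obj.vx   obj.vz 
     83  0.2695   +0.131  +0.028  +0.635  -0.240
    167  0.5422   +0.392  -0.071  +1.278  -0.483
    250  0.8117   +0.822  -0.233  +1.913  -0.723


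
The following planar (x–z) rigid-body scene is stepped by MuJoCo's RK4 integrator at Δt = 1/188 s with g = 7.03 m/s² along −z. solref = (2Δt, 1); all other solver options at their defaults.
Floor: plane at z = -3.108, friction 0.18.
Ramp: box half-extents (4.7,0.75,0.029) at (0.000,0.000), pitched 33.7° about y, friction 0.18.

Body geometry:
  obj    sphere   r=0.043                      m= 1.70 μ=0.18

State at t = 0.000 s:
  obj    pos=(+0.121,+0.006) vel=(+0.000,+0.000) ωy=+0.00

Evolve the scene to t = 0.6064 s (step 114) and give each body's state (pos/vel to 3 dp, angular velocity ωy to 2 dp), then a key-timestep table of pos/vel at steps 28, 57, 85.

State at t = 0.6064 s:
  obj    pos=(+0.557,-0.285) vel=(+1.436,-0.961) ωy=+37.05

Key-timestep trajectory:
   step    t(s)  obj.x    obj.z    obj.vx   obj.vz 
     28  0.1489   +0.147  -0.012  +0.349  -0.244
     57  0.3032   +0.230  -0.067  +0.720  -0.475
     85  0.4521   +0.363  -0.156  +1.070  -0.717


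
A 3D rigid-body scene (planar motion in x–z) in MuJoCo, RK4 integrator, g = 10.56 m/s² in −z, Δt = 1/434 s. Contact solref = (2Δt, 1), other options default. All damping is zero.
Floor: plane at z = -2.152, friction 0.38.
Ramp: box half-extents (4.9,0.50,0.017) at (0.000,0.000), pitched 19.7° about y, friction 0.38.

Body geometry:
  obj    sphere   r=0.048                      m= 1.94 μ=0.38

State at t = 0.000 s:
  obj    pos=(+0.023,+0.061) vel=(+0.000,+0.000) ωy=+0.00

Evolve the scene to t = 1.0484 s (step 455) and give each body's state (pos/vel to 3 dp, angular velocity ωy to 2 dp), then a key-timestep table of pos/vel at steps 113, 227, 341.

State at t = 1.0484 s:
  obj    pos=(+1.339,-0.410) vel=(+2.510,-0.899) ωy=+55.53

Key-timestep trajectory:
   step    t(s)  obj.x    obj.z    obj.vx   obj.vz 
    113  0.2604   +0.104  +0.032  +0.623  -0.223
    227  0.5230   +0.350  -0.056  +1.252  -0.448
    341  0.7857   +0.762  -0.204  +1.881  -0.673


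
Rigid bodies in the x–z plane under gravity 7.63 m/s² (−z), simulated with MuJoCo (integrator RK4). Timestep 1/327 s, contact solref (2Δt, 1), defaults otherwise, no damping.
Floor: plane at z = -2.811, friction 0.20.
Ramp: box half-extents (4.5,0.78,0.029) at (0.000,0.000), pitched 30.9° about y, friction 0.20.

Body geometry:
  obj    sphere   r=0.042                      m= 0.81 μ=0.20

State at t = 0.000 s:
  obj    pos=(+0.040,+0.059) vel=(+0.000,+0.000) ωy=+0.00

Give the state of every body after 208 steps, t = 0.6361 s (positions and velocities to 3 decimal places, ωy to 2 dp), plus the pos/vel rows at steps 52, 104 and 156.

State at t = 0.6361 s:
  obj    pos=(+0.526,-0.232) vel=(+1.528,-0.914) ωy=+42.38

Key-timestep trajectory:
   step    t(s)  obj.x    obj.z    obj.vx   obj.vz 
     52  0.1590   +0.070  +0.041  +0.382  -0.229
    104  0.3180   +0.161  -0.014  +0.764  -0.457
    156  0.4771   +0.313  -0.105  +1.146  -0.686


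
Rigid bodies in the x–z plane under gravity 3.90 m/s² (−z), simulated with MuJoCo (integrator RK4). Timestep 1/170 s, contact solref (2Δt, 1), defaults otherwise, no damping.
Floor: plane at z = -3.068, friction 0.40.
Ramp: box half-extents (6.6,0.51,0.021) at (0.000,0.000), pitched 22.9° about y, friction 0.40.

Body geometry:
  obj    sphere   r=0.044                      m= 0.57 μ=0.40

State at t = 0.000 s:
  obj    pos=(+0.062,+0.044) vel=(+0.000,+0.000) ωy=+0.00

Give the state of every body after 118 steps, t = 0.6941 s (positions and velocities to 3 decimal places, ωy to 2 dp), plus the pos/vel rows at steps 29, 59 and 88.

State at t = 0.6941 s:
  obj    pos=(+0.303,-0.057) vel=(+0.693,-0.293) ωy=+17.10

Key-timestep trajectory:
   step    t(s)  obj.x    obj.z    obj.vx   obj.vz 
     29  0.1706   +0.077  +0.038  +0.170  -0.072
     59  0.3471   +0.122  +0.019  +0.347  -0.146
     88  0.5176   +0.196  -0.012  +0.517  -0.218


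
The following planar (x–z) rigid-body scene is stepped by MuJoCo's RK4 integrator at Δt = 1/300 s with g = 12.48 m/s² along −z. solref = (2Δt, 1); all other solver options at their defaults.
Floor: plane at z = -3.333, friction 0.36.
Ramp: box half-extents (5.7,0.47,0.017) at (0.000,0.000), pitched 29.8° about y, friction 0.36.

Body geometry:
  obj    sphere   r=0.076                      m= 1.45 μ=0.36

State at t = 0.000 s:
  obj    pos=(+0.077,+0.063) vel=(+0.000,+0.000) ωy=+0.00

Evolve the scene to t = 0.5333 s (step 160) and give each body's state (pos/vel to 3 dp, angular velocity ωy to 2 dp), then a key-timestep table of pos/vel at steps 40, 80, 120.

State at t = 0.5333 s:
  obj    pos=(+0.624,-0.250) vel=(+2.050,-1.174) ωy=+31.08

Key-timestep trajectory:
   step    t(s)  obj.x    obj.z    obj.vx   obj.vz 
     40  0.1333   +0.111  +0.043  +0.513  -0.294
     80  0.2667   +0.214  -0.015  +1.025  -0.587
    120  0.4000   +0.385  -0.113  +1.538  -0.881


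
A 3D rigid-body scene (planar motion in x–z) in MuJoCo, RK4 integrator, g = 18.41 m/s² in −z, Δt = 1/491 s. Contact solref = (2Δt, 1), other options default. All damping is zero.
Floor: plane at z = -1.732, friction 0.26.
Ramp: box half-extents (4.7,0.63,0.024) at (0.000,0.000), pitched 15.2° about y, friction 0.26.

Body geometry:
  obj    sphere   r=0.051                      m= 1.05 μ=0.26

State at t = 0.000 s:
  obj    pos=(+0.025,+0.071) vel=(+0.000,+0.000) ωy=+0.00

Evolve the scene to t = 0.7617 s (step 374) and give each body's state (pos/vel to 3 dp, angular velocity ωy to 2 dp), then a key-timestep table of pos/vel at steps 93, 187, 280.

State at t = 0.7617 s:
  obj    pos=(+0.990,-0.191) vel=(+2.534,-0.689) ωy=+51.49

Key-timestep trajectory:
   step    t(s)  obj.x    obj.z    obj.vx   obj.vz 
     93  0.1894   +0.085  +0.055  +0.630  -0.171
    187  0.3809   +0.266  +0.005  +1.267  -0.344
    280  0.5703   +0.566  -0.076  +1.897  -0.516
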